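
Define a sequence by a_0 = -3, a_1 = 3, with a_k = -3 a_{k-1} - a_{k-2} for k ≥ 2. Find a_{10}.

-12543

a_2 = -3(3) - (-3) = -6
a_3 = -3(-6) - 3 = 15
a_4 = -3(15) - (-6) = -39
a_5 = -3(-39) - 15 = 102
a_6 = -3(102) - (-39) = -267
a_7 = -3(-267) - 102 = 699
a_8 = -3(699) - (-267) = -1830
a_9 = -3(-1830) - 699 = 4791
a_{10} = -3(4791) - (-1830) = -12543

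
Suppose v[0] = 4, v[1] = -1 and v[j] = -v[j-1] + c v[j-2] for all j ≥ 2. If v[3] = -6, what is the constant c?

v[2] = 1 + 4c
v[3] = -1 - 5c
So -1 - 5c = -6, giving c = 1.

1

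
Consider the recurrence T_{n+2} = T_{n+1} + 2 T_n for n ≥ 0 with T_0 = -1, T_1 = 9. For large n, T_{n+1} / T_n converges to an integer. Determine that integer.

The characteristic equation is r^2 - r - 2 = 0, which factors as (r - 2)(r + 1) = 0.
So the roots are 2 and -1. Since |2| > |-1| and the coefficient of 2^n is non-zero, the ratio tends to 2.

2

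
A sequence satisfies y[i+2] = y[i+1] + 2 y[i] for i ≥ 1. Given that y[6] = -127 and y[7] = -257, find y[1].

Rearranging, y[i-2] = (y[i] - y[i-1]) / 2.
y[5] = (-257 - (-127)) / 2 = -130/2 = -65
y[4] = (-127 - (-65)) / 2 = -62/2 = -31
y[3] = (-65 - (-31)) / 2 = -34/2 = -17
y[2] = (-31 - (-17)) / 2 = -14/2 = -7
y[1] = (-17 - (-7)) / 2 = -10/2 = -5

-5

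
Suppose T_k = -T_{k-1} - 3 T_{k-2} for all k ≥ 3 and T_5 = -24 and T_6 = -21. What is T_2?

-6

Rearranging, T_{k-2} = (T_k + T_{k-1}) / -3.
T_4 = (-21 + (-24)) / -3 = -45/-3 = 15
T_3 = (-24 + 15) / -3 = -9/-3 = 3
T_2 = (15 + 3) / -3 = 18/-3 = -6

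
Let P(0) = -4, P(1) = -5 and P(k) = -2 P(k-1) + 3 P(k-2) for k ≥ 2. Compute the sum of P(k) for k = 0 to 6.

107

P(2) = -2*(-5) + 3*(-4) = -2
P(3) = -2*(-2) + 3*(-5) = -11
P(4) = -2*(-11) + 3*(-2) = 16
P(5) = -2*16 + 3*(-11) = -65
P(6) = -2*(-65) + 3*16 = 178
Sum = (-4) + (-5) + (-2) + (-11) + 16 + (-65) + 178 = 107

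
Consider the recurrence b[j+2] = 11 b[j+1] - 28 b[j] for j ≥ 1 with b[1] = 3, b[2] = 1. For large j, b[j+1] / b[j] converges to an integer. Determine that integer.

The characteristic equation is r^2 - 11r + 28 = 0, which factors as (r - 7)(r - 4) = 0.
So the roots are 7 and 4. Since |7| > |4| and the coefficient of 7^j is non-zero, the ratio tends to 7.

7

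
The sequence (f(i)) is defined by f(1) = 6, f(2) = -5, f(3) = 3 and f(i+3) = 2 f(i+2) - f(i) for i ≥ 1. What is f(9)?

f(4) = 2(3) - 6 = 0
f(5) = 2(0) - (-5) = 5
f(6) = 2(5) - 3 = 7
f(7) = 2(7) - 0 = 14
f(8) = 2(14) - 5 = 23
f(9) = 2(23) - 7 = 39

39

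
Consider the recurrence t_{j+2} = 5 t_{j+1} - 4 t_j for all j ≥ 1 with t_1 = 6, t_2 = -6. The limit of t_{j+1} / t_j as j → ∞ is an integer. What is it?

4

The characteristic equation is r^2 - 5r + 4 = 0, which factors as (r - 4)(r - 1) = 0.
So the roots are 4 and 1. Since |4| > |1| and the coefficient of 4^j is non-zero, the ratio tends to 4.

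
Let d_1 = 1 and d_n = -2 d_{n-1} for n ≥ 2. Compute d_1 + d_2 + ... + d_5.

11

d_2 = -2(1) = -2
d_3 = -2(-2) = 4
d_4 = -2(4) = -8
d_5 = -2(-8) = 16
Sum = 1 + (-2) + 4 + (-8) + 16 = 11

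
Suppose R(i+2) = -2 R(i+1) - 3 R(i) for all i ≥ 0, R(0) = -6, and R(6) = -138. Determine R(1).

6

Let R(1) = z.
R(2) = 18 - 2z
R(3) = -36 + z
R(4) = 18 + 4z
R(5) = 72 - 11z
R(6) = -198 + 10z
So -198 + 10z = -138, giving z = 6.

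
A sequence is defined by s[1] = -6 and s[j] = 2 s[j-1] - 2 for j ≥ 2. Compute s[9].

-2046

s[2] = 2·(-6) - 2 = -14
s[3] = 2·(-14) - 2 = -30
s[4] = 2·(-30) - 2 = -62
s[5] = 2·(-62) - 2 = -126
s[6] = 2·(-126) - 2 = -254
s[7] = 2·(-254) - 2 = -510
s[8] = 2·(-510) - 2 = -1022
s[9] = 2·(-1022) - 2 = -2046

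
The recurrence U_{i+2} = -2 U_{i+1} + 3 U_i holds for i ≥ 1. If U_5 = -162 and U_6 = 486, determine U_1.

-2

Rearranging, U_{i-2} = (U_i + 2 U_{i-1}) / 3.
U_4 = (486 + 2*(-162)) / 3 = 162/3 = 54
U_3 = (-162 + 2*54) / 3 = -54/3 = -18
U_2 = (54 + 2*(-18)) / 3 = 18/3 = 6
U_1 = (-18 + 2*6) / 3 = -6/3 = -2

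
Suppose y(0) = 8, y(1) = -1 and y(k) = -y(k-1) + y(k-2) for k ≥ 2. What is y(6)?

48

y(2) = -(-1) + 8 = 9
y(3) = -9 + (-1) = -10
y(4) = -(-10) + 9 = 19
y(5) = -19 + (-10) = -29
y(6) = -(-29) + 19 = 48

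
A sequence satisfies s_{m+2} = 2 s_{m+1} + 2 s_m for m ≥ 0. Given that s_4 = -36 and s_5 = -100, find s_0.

Rearranging, s_{m-2} = (s_m - 2 s_{m-1}) / 2.
s_3 = (-100 - 2·(-36)) / 2 = -28/2 = -14
s_2 = (-36 - 2·(-14)) / 2 = -8/2 = -4
s_1 = (-14 - 2·(-4)) / 2 = -6/2 = -3
s_0 = (-4 - 2·(-3)) / 2 = 2/2 = 1

1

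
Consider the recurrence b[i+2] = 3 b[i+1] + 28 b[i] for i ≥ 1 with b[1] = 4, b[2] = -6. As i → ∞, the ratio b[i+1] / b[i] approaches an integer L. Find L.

7

The characteristic equation is r^2 - 3r - 28 = 0, which factors as (r - 7)(r + 4) = 0.
So the roots are 7 and -4. Since |7| > |-4| and the coefficient of 7^i is non-zero, the ratio tends to 7.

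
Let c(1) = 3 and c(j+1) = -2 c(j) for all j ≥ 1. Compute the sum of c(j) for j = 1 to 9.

c(2) = -2*3 = -6
c(3) = -2*(-6) = 12
c(4) = -2*12 = -24
c(5) = -2*(-24) = 48
c(6) = -2*48 = -96
c(7) = -2*(-96) = 192
c(8) = -2*192 = -384
c(9) = -2*(-384) = 768
Sum = 3 + (-6) + 12 + (-24) + 48 + (-96) + 192 + (-384) + 768 = 513

513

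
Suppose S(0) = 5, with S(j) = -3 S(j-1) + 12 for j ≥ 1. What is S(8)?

13125

S(1) = -3(5) + 12 = -3
S(2) = -3(-3) + 12 = 21
S(3) = -3(21) + 12 = -51
S(4) = -3(-51) + 12 = 165
S(5) = -3(165) + 12 = -483
S(6) = -3(-483) + 12 = 1461
S(7) = -3(1461) + 12 = -4371
S(8) = -3(-4371) + 12 = 13125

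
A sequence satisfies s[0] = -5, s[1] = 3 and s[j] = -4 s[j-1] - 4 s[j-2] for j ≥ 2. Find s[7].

-2496

s[2] = -4*3 - 4*(-5) = 8
s[3] = -4*8 - 4*3 = -44
s[4] = -4*(-44) - 4*8 = 144
s[5] = -4*144 - 4*(-44) = -400
s[6] = -4*(-400) - 4*144 = 1024
s[7] = -4*1024 - 4*(-400) = -2496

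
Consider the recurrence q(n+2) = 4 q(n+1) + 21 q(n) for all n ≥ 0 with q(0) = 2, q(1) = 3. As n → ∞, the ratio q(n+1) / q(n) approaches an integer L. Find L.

The characteristic equation is r^2 - 4r - 21 = 0, which factors as (r - 7)(r + 3) = 0.
So the roots are 7 and -3. Since |7| > |-3| and the coefficient of 7^n is non-zero, the ratio tends to 7.

7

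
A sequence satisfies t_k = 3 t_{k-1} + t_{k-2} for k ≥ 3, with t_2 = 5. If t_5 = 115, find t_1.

-5

Let t_1 = y.
t_3 = 15 + y
t_4 = 50 + 3y
t_5 = 165 + 10y
So 165 + 10y = 115, giving y = -5.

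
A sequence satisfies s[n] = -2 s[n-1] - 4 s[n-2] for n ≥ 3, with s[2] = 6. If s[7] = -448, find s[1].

-7

Let s[1] = w.
s[3] = -12 - 4w
s[4] = 8w
s[5] = 48
s[6] = -96 - 32w
s[7] = 64w
So 64w = -448, giving w = -7.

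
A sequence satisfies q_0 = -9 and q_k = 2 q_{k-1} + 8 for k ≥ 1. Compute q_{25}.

The fixed point is 8/(1 - 2) = -8, so q_k + 8 = 2(q_{k-1} + 8).
Hence q_k = -1·2^k - 8.
q_{25} = -1·2^{25} - 8 = -1·33554432 - 8 = -33554440.

-33554440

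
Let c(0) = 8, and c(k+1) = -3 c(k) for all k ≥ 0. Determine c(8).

52488

c(1) = -3(8) = -24
c(2) = -3(-24) = 72
c(3) = -3(72) = -216
c(4) = -3(-216) = 648
c(5) = -3(648) = -1944
c(6) = -3(-1944) = 5832
c(7) = -3(5832) = -17496
c(8) = -3(-17496) = 52488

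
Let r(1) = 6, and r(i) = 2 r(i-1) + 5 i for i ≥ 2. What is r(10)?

10692

r(2) = 2·6 + 10 = 22
r(3) = 2·22 + 15 = 59
r(4) = 2·59 + 20 = 138
r(5) = 2·138 + 25 = 301
r(6) = 2·301 + 30 = 632
r(7) = 2·632 + 35 = 1299
r(8) = 2·1299 + 40 = 2638
r(9) = 2·2638 + 45 = 5321
r(10) = 2·5321 + 50 = 10692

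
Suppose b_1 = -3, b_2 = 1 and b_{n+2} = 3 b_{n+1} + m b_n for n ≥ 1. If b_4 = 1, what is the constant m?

1

b_3 = 3 - 3m
b_4 = 9 - 8m
So 9 - 8m = 1, giving m = 1.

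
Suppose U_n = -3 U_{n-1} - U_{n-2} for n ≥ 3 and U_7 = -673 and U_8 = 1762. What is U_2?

2

Rearranging, U_{n-2} = -(U_n + 3 U_{n-1}).
U_6 = -(1762 + 3*(-673)) = 257
U_5 = -(-673 + 3*257) = -98
U_4 = -(257 + 3*(-98)) = 37
U_3 = -(-98 + 3*37) = -13
U_2 = -(37 + 3*(-13)) = 2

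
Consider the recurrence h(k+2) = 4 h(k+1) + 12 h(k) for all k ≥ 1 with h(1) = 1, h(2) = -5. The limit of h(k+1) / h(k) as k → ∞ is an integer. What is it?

6

The characteristic equation is r^2 - 4r - 12 = 0, which factors as (r - 6)(r + 2) = 0.
So the roots are 6 and -2. Since |6| > |-2| and the coefficient of 6^k is non-zero, the ratio tends to 6.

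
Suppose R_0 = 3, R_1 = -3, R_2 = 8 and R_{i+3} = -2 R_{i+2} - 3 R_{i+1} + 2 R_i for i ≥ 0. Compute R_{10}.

-244

R_3 = -2*8 - 3*(-3) + 2*3 = -1
R_4 = -2*(-1) - 3*8 + 2*(-3) = -28
R_5 = -2*(-28) - 3*(-1) + 2*8 = 75
R_6 = -2*75 - 3*(-28) + 2*(-1) = -68
R_7 = -2*(-68) - 3*75 + 2*(-28) = -145
R_8 = -2*(-145) - 3*(-68) + 2*75 = 644
R_9 = -2*644 - 3*(-145) + 2*(-68) = -989
R_{10} = -2*(-989) - 3*644 + 2*(-145) = -244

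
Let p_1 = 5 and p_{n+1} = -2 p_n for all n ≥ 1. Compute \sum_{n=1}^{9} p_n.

855

p_2 = -2·5 = -10
p_3 = -2·(-10) = 20
p_4 = -2·20 = -40
p_5 = -2·(-40) = 80
p_6 = -2·80 = -160
p_7 = -2·(-160) = 320
p_8 = -2·320 = -640
p_9 = -2·(-640) = 1280
Sum = 5 + (-10) + 20 + (-40) + 80 + (-160) + 320 + (-640) + 1280 = 855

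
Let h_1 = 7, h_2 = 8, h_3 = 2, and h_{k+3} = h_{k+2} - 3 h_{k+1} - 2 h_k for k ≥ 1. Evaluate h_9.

-698

h_4 = 2 - 3(8) - 2(7) = -36
h_5 = (-36) - 3(2) - 2(8) = -58
h_6 = (-58) - 3(-36) - 2(2) = 46
h_7 = 46 - 3(-58) - 2(-36) = 292
h_8 = 292 - 3(46) - 2(-58) = 270
h_9 = 270 - 3(292) - 2(46) = -698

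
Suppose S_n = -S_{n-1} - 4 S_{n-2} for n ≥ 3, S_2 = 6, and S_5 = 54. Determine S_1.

Let S_1 = v.
S_3 = -6 - 4v
S_4 = -18 + 4v
S_5 = 42 + 12v
So 42 + 12v = 54, giving v = 1.

1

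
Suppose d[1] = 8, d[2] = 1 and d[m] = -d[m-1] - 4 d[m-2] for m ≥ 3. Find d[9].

-297

d[3] = -1 - 4(8) = -33
d[4] = -(-33) - 4(1) = 29
d[5] = -29 - 4(-33) = 103
d[6] = -103 - 4(29) = -219
d[7] = -(-219) - 4(103) = -193
d[8] = -(-193) - 4(-219) = 1069
d[9] = -1069 - 4(-193) = -297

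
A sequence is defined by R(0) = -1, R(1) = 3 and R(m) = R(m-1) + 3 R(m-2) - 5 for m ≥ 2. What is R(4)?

-21

R(2) = 3 + 3·(-1) - 5 = -5
R(3) = (-5) + 3·3 - 5 = -1
R(4) = (-1) + 3·(-5) - 5 = -21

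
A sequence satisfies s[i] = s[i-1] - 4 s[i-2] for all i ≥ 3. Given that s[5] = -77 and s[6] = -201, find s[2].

-1

Rearranging, s[i-2] = (s[i] - s[i-1]) / -4.
s[4] = (-201 - (-77)) / -4 = -124/-4 = 31
s[3] = (-77 - 31) / -4 = -108/-4 = 27
s[2] = (31 - 27) / -4 = 4/-4 = -1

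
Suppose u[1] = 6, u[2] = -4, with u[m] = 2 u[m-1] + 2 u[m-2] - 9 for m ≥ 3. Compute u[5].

-73

u[3] = 2·(-4) + 2·6 - 9 = -5
u[4] = 2·(-5) + 2·(-4) - 9 = -27
u[5] = 2·(-27) + 2·(-5) - 9 = -73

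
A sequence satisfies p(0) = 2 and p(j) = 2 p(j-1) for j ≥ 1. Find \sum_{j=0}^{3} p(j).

p(1) = 2(2) = 4
p(2) = 2(4) = 8
p(3) = 2(8) = 16
Sum = 2 + 4 + 8 + 16 = 30

30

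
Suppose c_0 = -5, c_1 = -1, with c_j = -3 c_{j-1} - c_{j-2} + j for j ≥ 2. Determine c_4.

c_2 = -3·(-1) - (-5) + 2 = 10
c_3 = -3·10 - (-1) + 3 = -26
c_4 = -3·(-26) - 10 + 4 = 72

72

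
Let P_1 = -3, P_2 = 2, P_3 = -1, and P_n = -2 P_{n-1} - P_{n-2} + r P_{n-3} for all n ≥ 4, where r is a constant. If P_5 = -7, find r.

-1

P_4 = -3r
P_5 = 1 + 8r
So 1 + 8r = -7, giving r = -1.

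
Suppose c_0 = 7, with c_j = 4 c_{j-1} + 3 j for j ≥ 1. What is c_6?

34126

c_1 = 4·7 + 3 = 31
c_2 = 4·31 + 6 = 130
c_3 = 4·130 + 9 = 529
c_4 = 4·529 + 12 = 2128
c_5 = 4·2128 + 15 = 8527
c_6 = 4·8527 + 18 = 34126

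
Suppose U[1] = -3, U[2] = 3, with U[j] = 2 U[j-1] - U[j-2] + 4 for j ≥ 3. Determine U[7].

93

U[3] = 2(3) - (-3) + 4 = 13
U[4] = 2(13) - 3 + 4 = 27
U[5] = 2(27) - 13 + 4 = 45
U[6] = 2(45) - 27 + 4 = 67
U[7] = 2(67) - 45 + 4 = 93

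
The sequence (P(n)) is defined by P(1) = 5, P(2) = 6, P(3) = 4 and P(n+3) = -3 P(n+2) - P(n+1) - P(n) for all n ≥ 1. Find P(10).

-9318

P(4) = -3·4 - 6 - 5 = -23
P(5) = -3·(-23) - 4 - 6 = 59
P(6) = -3·59 - (-23) - 4 = -158
P(7) = -3·(-158) - 59 - (-23) = 438
P(8) = -3·438 - (-158) - 59 = -1215
P(9) = -3·(-1215) - 438 - (-158) = 3365
P(10) = -3·3365 - (-1215) - 438 = -9318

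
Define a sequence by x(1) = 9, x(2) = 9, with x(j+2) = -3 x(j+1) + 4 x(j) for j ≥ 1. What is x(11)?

x(3) = -3·9 + 4·9 = 9
x(4) = -3·9 + 4·9 = 9
x(5) = -3·9 + 4·9 = 9
x(6) = -3·9 + 4·9 = 9
x(7) = -3·9 + 4·9 = 9
x(8) = -3·9 + 4·9 = 9
x(9) = -3·9 + 4·9 = 9
x(10) = -3·9 + 4·9 = 9
x(11) = -3·9 + 4·9 = 9

9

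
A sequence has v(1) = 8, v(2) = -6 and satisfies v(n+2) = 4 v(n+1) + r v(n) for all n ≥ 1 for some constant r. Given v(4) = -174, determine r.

v(3) = -24 + 8r
v(4) = -96 + 26r
So -96 + 26r = -174, giving r = -3.

-3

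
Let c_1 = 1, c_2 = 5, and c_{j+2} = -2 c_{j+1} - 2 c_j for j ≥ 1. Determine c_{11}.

-192

c_3 = -2·5 - 2·1 = -12
c_4 = -2·(-12) - 2·5 = 14
c_5 = -2·14 - 2·(-12) = -4
c_6 = -2·(-4) - 2·14 = -20
c_7 = -2·(-20) - 2·(-4) = 48
c_8 = -2·48 - 2·(-20) = -56
c_9 = -2·(-56) - 2·48 = 16
c_{10} = -2·16 - 2·(-56) = 80
c_{11} = -2·80 - 2·16 = -192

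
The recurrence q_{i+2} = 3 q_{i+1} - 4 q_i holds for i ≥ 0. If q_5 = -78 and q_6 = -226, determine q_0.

Rearranging, q_{i-2} = (q_i - 3 q_{i-1}) / -4.
q_4 = (-226 - 3·(-78)) / -4 = 8/-4 = -2
q_3 = (-78 - 3·(-2)) / -4 = -72/-4 = 18
q_2 = (-2 - 3·18) / -4 = -56/-4 = 14
q_1 = (18 - 3·14) / -4 = -24/-4 = 6
q_0 = (14 - 3·6) / -4 = -4/-4 = 1

1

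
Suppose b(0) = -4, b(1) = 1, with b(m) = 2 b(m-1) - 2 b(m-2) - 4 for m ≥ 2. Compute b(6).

-44

b(2) = 2*1 - 2*(-4) - 4 = 6
b(3) = 2*6 - 2*1 - 4 = 6
b(4) = 2*6 - 2*6 - 4 = -4
b(5) = 2*(-4) - 2*6 - 4 = -24
b(6) = 2*(-24) - 2*(-4) - 4 = -44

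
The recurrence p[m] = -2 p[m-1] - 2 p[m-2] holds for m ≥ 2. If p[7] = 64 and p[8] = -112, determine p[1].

Rearranging, p[m-2] = (p[m] + 2 p[m-1]) / -2.
p[6] = (-112 + 2*64) / -2 = 16/-2 = -8
p[5] = (64 + 2*(-8)) / -2 = 48/-2 = -24
p[4] = (-8 + 2*(-24)) / -2 = -56/-2 = 28
p[3] = (-24 + 2*28) / -2 = 32/-2 = -16
p[2] = (28 + 2*(-16)) / -2 = -4/-2 = 2
p[1] = (-16 + 2*2) / -2 = -12/-2 = 6

6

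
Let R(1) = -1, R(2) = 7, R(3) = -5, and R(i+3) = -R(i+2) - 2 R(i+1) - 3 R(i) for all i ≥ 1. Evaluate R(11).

R(4) = -(-5) - 2*7 - 3*(-1) = -6
R(5) = -(-6) - 2*(-5) - 3*7 = -5
R(6) = -(-5) - 2*(-6) - 3*(-5) = 32
R(7) = -32 - 2*(-5) - 3*(-6) = -4
R(8) = -(-4) - 2*32 - 3*(-5) = -45
R(9) = -(-45) - 2*(-4) - 3*32 = -43
R(10) = -(-43) - 2*(-45) - 3*(-4) = 145
R(11) = -145 - 2*(-43) - 3*(-45) = 76

76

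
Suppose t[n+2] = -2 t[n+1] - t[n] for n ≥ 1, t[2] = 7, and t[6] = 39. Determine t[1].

Let t[1] = w.
t[3] = -14 - w
t[4] = 21 + 2w
t[5] = -28 - 3w
t[6] = 35 + 4w
So 35 + 4w = 39, giving w = 1.

1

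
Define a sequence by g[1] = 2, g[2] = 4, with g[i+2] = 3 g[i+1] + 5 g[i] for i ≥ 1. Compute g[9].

g[3] = 3(4) + 5(2) = 22
g[4] = 3(22) + 5(4) = 86
g[5] = 3(86) + 5(22) = 368
g[6] = 3(368) + 5(86) = 1534
g[7] = 3(1534) + 5(368) = 6442
g[8] = 3(6442) + 5(1534) = 26996
g[9] = 3(26996) + 5(6442) = 113198

113198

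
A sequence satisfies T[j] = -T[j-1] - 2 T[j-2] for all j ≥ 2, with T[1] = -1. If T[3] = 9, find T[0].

Let T[0] = w.
T[2] = 1 - 2w
T[3] = 1 + 2w
So 1 + 2w = 9, giving w = 4.

4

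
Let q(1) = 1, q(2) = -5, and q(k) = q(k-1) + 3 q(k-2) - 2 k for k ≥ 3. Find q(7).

q(3) = (-5) + 3*1 - 6 = -8
q(4) = (-8) + 3*(-5) - 8 = -31
q(5) = (-31) + 3*(-8) - 10 = -65
q(6) = (-65) + 3*(-31) - 12 = -170
q(7) = (-170) + 3*(-65) - 14 = -379

-379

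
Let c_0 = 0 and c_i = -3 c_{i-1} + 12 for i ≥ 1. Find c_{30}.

-617673396283944

The fixed point is 12/(1 + 3) = 3, so c_i - 3 = -3(c_{i-1} - 3).
Hence c_i = -3·(-3)^i + 3.
c_{30} = -3·(-3)^{30} + 3 = -3·205891132094649 + 3 = -617673396283944.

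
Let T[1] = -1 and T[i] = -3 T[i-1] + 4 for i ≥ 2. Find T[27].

The fixed point is 4/(1 + 3) = 1, so T[i] - 1 = -3(T[i-1] - 1).
Hence T[i] = -2·(-3)^{i-1} + 1.
T[27] = -2·(-3)^{26} + 1 = -2·2541865828329 + 1 = -5083731656657.

-5083731656657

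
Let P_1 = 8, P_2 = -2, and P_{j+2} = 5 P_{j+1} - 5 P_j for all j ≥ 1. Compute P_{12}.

-8118750

P_3 = 5·(-2) - 5·8 = -50
P_4 = 5·(-50) - 5·(-2) = -240
P_5 = 5·(-240) - 5·(-50) = -950
P_6 = 5·(-950) - 5·(-240) = -3550
P_7 = 5·(-3550) - 5·(-950) = -13000
P_8 = 5·(-13000) - 5·(-3550) = -47250
P_9 = 5·(-47250) - 5·(-13000) = -171250
P_{10} = 5·(-171250) - 5·(-47250) = -620000
P_{11} = 5·(-620000) - 5·(-171250) = -2243750
P_{12} = 5·(-2243750) - 5·(-620000) = -8118750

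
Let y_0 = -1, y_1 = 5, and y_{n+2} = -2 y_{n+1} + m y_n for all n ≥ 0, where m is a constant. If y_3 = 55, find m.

5

y_2 = -10 - m
y_3 = 20 + 7m
So 20 + 7m = 55, giving m = 5.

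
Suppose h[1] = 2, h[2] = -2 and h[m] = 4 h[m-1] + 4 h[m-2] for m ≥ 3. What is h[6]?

h[3] = 4(-2) + 4(2) = 0
h[4] = 4(0) + 4(-2) = -8
h[5] = 4(-8) + 4(0) = -32
h[6] = 4(-32) + 4(-8) = -160

-160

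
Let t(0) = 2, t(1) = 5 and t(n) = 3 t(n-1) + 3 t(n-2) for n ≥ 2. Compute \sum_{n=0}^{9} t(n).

t(2) = 3·5 + 3·2 = 21
t(3) = 3·21 + 3·5 = 78
t(4) = 3·78 + 3·21 = 297
t(5) = 3·297 + 3·78 = 1125
t(6) = 3·1125 + 3·297 = 4266
t(7) = 3·4266 + 3·1125 = 16173
t(8) = 3·16173 + 3·4266 = 61317
t(9) = 3·61317 + 3·16173 = 232470
Sum = 2 + 5 + 21 + 78 + 297 + 1125 + 4266 + 16173 + 61317 + 232470 = 315754

315754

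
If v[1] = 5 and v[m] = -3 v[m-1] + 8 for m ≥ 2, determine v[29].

The fixed point is 8/(1 + 3) = 2, so v[m] - 2 = -3(v[m-1] - 2).
Hence v[m] = 3·(-3)^{m-1} + 2.
v[29] = 3·(-3)^{28} + 2 = 3·22876792454961 + 2 = 68630377364885.

68630377364885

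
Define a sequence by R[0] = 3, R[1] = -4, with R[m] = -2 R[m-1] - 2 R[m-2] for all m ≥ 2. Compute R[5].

16

R[2] = -2*(-4) - 2*3 = 2
R[3] = -2*2 - 2*(-4) = 4
R[4] = -2*4 - 2*2 = -12
R[5] = -2*(-12) - 2*4 = 16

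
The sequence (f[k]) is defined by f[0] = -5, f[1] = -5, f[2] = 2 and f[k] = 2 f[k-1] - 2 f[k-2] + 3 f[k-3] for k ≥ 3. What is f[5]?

-34

f[3] = 2*2 - 2*(-5) + 3*(-5) = -1
f[4] = 2*(-1) - 2*2 + 3*(-5) = -21
f[5] = 2*(-21) - 2*(-1) + 3*2 = -34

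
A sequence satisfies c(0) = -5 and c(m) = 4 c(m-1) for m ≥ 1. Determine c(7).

c(1) = 4(-5) = -20
c(2) = 4(-20) = -80
c(3) = 4(-80) = -320
c(4) = 4(-320) = -1280
c(5) = 4(-1280) = -5120
c(6) = 4(-5120) = -20480
c(7) = 4(-20480) = -81920

-81920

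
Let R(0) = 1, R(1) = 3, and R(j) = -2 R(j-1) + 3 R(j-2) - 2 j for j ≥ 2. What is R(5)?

167

R(2) = -2·3 + 3·1 - 4 = -7
R(3) = -2·(-7) + 3·3 - 6 = 17
R(4) = -2·17 + 3·(-7) - 8 = -63
R(5) = -2·(-63) + 3·17 - 10 = 167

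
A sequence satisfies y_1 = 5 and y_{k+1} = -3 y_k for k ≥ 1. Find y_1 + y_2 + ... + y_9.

y_2 = -3(5) = -15
y_3 = -3(-15) = 45
y_4 = -3(45) = -135
y_5 = -3(-135) = 405
y_6 = -3(405) = -1215
y_7 = -3(-1215) = 3645
y_8 = -3(3645) = -10935
y_9 = -3(-10935) = 32805
Sum = 5 + (-15) + 45 + (-135) + 405 + (-1215) + 3645 + (-10935) + 32805 = 24605

24605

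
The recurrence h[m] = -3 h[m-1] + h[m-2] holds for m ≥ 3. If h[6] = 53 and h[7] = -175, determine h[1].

Rearranging, h[m-2] = h[m] + 3 h[m-1].
h[5] = -175 + 3*53 = -16
h[4] = 53 + 3*(-16) = 5
h[3] = -16 + 3*5 = -1
h[2] = 5 + 3*(-1) = 2
h[1] = -1 + 3*2 = 5

5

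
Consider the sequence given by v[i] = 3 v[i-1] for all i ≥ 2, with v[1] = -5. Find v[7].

-3645

v[2] = 3*(-5) = -15
v[3] = 3*(-15) = -45
v[4] = 3*(-45) = -135
v[5] = 3*(-135) = -405
v[6] = 3*(-405) = -1215
v[7] = 3*(-1215) = -3645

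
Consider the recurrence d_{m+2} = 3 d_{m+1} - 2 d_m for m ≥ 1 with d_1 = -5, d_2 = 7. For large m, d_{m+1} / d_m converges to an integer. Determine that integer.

The characteristic equation is r^2 - 3r + 2 = 0, which factors as (r - 2)(r - 1) = 0.
So the roots are 2 and 1. Since |2| > |1| and the coefficient of 2^m is non-zero, the ratio tends to 2.

2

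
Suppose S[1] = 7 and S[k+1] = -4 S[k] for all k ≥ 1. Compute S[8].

S[2] = -4(7) = -28
S[3] = -4(-28) = 112
S[4] = -4(112) = -448
S[5] = -4(-448) = 1792
S[6] = -4(1792) = -7168
S[7] = -4(-7168) = 28672
S[8] = -4(28672) = -114688

-114688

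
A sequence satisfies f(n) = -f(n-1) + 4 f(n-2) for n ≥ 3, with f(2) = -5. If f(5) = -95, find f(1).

Let f(1) = z.
f(3) = 5 + 4z
f(4) = -25 - 4z
f(5) = 45 + 20z
So 45 + 20z = -95, giving z = -7.

-7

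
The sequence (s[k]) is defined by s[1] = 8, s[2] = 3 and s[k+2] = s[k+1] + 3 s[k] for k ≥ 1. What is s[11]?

s[3] = 3 + 3*8 = 27
s[4] = 27 + 3*3 = 36
s[5] = 36 + 3*27 = 117
s[6] = 117 + 3*36 = 225
s[7] = 225 + 3*117 = 576
s[8] = 576 + 3*225 = 1251
s[9] = 1251 + 3*576 = 2979
s[10] = 2979 + 3*1251 = 6732
s[11] = 6732 + 3*2979 = 15669

15669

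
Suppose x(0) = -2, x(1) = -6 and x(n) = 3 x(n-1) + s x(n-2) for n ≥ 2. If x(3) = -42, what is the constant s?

-1

x(2) = -18 - 2s
x(3) = -54 - 12s
So -54 - 12s = -42, giving s = -1.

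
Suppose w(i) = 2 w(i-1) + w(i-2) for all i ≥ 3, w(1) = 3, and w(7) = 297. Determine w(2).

Let w(2) = z.
w(3) = 3 + 2z
w(4) = 6 + 5z
w(5) = 15 + 12z
w(6) = 36 + 29z
w(7) = 87 + 70z
So 87 + 70z = 297, giving z = 3.

3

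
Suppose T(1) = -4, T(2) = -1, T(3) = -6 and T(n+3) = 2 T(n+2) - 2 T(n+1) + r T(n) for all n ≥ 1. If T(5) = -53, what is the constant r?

5

T(4) = -10 - 4r
T(5) = -8 - 9r
So -8 - 9r = -53, giving r = 5.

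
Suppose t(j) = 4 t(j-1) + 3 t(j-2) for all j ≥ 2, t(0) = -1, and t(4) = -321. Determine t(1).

-3

Let t(1) = z.
t(2) = -3 + 4z
t(3) = -12 + 19z
t(4) = -57 + 88z
So -57 + 88z = -321, giving z = -3.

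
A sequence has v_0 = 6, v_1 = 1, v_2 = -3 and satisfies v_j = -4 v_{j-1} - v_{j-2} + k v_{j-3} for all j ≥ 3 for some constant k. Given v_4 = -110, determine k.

3

v_3 = 11 + 6k
v_4 = -41 - 23k
So -41 - 23k = -110, giving k = 3.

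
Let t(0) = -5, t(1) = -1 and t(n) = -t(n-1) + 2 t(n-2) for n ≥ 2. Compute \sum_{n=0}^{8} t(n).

t(2) = -(-1) + 2(-5) = -9
t(3) = -(-9) + 2(-1) = 7
t(4) = -7 + 2(-9) = -25
t(5) = -(-25) + 2(7) = 39
t(6) = -39 + 2(-25) = -89
t(7) = -(-89) + 2(39) = 167
t(8) = -167 + 2(-89) = -345
Sum = (-5) + (-1) + (-9) + 7 + (-25) + 39 + (-89) + 167 + (-345) = -261

-261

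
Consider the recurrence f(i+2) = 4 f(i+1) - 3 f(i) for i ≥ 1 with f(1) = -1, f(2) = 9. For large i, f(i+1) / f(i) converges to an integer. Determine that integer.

3

The characteristic equation is r^2 - 4r + 3 = 0, which factors as (r - 3)(r - 1) = 0.
So the roots are 3 and 1. Since |3| > |1| and the coefficient of 3^i is non-zero, the ratio tends to 3.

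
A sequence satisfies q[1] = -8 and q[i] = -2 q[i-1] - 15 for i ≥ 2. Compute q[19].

The fixed point is -15/(1 + 2) = -5, so q[i] + 5 = -2(q[i-1] + 5).
Hence q[i] = -3·(-2)^{i-1} - 5.
q[19] = -3·(-2)^{18} - 5 = -3·262144 - 5 = -786437.

-786437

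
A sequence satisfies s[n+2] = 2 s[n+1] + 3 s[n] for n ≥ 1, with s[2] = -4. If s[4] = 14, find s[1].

7

Let s[1] = w.
s[3] = -8 + 3w
s[4] = -28 + 6w
So -28 + 6w = 14, giving w = 7.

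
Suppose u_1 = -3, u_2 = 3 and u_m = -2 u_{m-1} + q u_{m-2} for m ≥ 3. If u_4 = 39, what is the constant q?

u_3 = -6 - 3q
u_4 = 12 + 9q
So 12 + 9q = 39, giving q = 3.

3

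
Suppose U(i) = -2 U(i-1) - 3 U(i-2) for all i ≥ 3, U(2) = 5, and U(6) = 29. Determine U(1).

Let U(1) = w.
U(3) = -10 - 3w
U(4) = 5 + 6w
U(5) = 20 - 3w
U(6) = -55 - 12w
So -55 - 12w = 29, giving w = -7.

-7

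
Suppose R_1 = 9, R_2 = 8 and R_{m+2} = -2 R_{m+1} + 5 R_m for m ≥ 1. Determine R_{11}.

245989

R_3 = -2(8) + 5(9) = 29
R_4 = -2(29) + 5(8) = -18
R_5 = -2(-18) + 5(29) = 181
R_6 = -2(181) + 5(-18) = -452
R_7 = -2(-452) + 5(181) = 1809
R_8 = -2(1809) + 5(-452) = -5878
R_9 = -2(-5878) + 5(1809) = 20801
R_{10} = -2(20801) + 5(-5878) = -70992
R_{11} = -2(-70992) + 5(20801) = 245989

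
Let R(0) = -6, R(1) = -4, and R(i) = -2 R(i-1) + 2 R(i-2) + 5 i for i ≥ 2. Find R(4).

42

R(2) = -2*(-4) + 2*(-6) + 10 = 6
R(3) = -2*6 + 2*(-4) + 15 = -5
R(4) = -2*(-5) + 2*6 + 20 = 42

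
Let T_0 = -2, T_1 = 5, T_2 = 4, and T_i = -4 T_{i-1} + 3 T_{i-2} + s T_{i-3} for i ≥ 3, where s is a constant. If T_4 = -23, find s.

-3

T_3 = -1 - 2s
T_4 = 16 + 13s
So 16 + 13s = -23, giving s = -3.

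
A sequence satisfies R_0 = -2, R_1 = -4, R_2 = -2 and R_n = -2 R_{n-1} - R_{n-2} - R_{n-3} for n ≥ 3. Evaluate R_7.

R_3 = -2(-2) - (-4) - (-2) = 10
R_4 = -2(10) - (-2) - (-4) = -14
R_5 = -2(-14) - 10 - (-2) = 20
R_6 = -2(20) - (-14) - 10 = -36
R_7 = -2(-36) - 20 - (-14) = 66

66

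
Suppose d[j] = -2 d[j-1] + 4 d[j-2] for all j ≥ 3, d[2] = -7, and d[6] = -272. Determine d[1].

Let d[1] = z.
d[3] = 14 + 4z
d[4] = -56 - 8z
d[5] = 168 + 32z
d[6] = -560 - 96z
So -560 - 96z = -272, giving z = -3.

-3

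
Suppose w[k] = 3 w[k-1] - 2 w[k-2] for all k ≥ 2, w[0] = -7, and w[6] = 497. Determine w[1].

Let w[1] = z.
w[2] = 14 + 3z
w[3] = 42 + 7z
w[4] = 98 + 15z
w[5] = 210 + 31z
w[6] = 434 + 63z
So 434 + 63z = 497, giving z = 1.

1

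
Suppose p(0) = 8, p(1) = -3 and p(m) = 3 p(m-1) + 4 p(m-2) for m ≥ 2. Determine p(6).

p(2) = 3·(-3) + 4·8 = 23
p(3) = 3·23 + 4·(-3) = 57
p(4) = 3·57 + 4·23 = 263
p(5) = 3·263 + 4·57 = 1017
p(6) = 3·1017 + 4·263 = 4103

4103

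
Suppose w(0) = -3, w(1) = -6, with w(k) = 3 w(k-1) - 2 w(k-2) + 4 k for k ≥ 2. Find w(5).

w(2) = 3·(-6) - 2·(-3) + 8 = -4
w(3) = 3·(-4) - 2·(-6) + 12 = 12
w(4) = 3·12 - 2·(-4) + 16 = 60
w(5) = 3·60 - 2·12 + 20 = 176

176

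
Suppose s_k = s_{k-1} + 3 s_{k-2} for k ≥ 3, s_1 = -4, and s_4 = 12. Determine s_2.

6

Let s_2 = z.
s_3 = -12 + z
s_4 = -12 + 4z
So -12 + 4z = 12, giving z = 6.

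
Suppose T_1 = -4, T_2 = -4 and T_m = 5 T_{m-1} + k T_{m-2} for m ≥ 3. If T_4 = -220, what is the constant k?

5

T_3 = -20 - 4k
T_4 = -100 - 24k
So -100 - 24k = -220, giving k = 5.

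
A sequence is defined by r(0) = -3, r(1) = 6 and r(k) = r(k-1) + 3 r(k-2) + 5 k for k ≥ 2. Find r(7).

1212

r(2) = 6 + 3·(-3) + 10 = 7
r(3) = 7 + 3·6 + 15 = 40
r(4) = 40 + 3·7 + 20 = 81
r(5) = 81 + 3·40 + 25 = 226
r(6) = 226 + 3·81 + 30 = 499
r(7) = 499 + 3·226 + 35 = 1212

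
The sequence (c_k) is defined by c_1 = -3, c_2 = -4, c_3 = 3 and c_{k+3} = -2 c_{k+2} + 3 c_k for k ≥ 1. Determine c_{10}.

333

c_4 = -2·3 + 3·(-3) = -15
c_5 = -2·(-15) + 3·(-4) = 18
c_6 = -2·18 + 3·3 = -27
c_7 = -2·(-27) + 3·(-15) = 9
c_8 = -2·9 + 3·18 = 36
c_9 = -2·36 + 3·(-27) = -153
c_{10} = -2·(-153) + 3·9 = 333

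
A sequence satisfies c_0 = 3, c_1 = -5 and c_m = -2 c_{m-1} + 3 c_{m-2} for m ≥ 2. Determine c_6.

c_2 = -2(-5) + 3(3) = 19
c_3 = -2(19) + 3(-5) = -53
c_4 = -2(-53) + 3(19) = 163
c_5 = -2(163) + 3(-53) = -485
c_6 = -2(-485) + 3(163) = 1459

1459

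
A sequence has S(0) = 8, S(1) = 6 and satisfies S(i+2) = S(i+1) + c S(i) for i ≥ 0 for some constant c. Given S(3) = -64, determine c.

-5

S(2) = 6 + 8c
S(3) = 6 + 14c
So 6 + 14c = -64, giving c = -5.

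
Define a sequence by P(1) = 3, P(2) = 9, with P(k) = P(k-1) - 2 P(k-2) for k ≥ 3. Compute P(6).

P(3) = 9 - 2(3) = 3
P(4) = 3 - 2(9) = -15
P(5) = (-15) - 2(3) = -21
P(6) = (-21) - 2(-15) = 9

9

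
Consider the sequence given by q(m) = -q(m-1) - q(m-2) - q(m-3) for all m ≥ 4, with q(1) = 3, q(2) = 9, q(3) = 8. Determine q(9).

q(4) = -8 - 9 - 3 = -20
q(5) = -(-20) - 8 - 9 = 3
q(6) = -3 - (-20) - 8 = 9
q(7) = -9 - 3 - (-20) = 8
q(8) = -8 - 9 - 3 = -20
q(9) = -(-20) - 8 - 9 = 3

3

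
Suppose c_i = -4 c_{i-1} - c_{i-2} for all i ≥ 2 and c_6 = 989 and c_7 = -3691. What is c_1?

Rearranging, c_{i-2} = -(c_i + 4 c_{i-1}).
c_5 = -(-3691 + 4(989)) = -265
c_4 = -(989 + 4(-265)) = 71
c_3 = -(-265 + 4(71)) = -19
c_2 = -(71 + 4(-19)) = 5
c_1 = -(-19 + 4(5)) = -1

-1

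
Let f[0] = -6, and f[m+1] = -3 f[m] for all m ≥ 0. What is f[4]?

f[1] = -3(-6) = 18
f[2] = -3(18) = -54
f[3] = -3(-54) = 162
f[4] = -3(162) = -486

-486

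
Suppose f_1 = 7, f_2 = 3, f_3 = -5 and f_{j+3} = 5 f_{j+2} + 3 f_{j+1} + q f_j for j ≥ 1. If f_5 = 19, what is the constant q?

f_4 = -16 + 7q
f_5 = -95 + 38q
So -95 + 38q = 19, giving q = 3.

3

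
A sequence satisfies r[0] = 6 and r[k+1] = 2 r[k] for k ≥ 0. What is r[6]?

384

r[1] = 2*6 = 12
r[2] = 2*12 = 24
r[3] = 2*24 = 48
r[4] = 2*48 = 96
r[5] = 2*96 = 192
r[6] = 2*192 = 384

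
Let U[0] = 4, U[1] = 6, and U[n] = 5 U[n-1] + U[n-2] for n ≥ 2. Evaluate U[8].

664474

U[2] = 5*6 + 4 = 34
U[3] = 5*34 + 6 = 176
U[4] = 5*176 + 34 = 914
U[5] = 5*914 + 176 = 4746
U[6] = 5*4746 + 914 = 24644
U[7] = 5*24644 + 4746 = 127966
U[8] = 5*127966 + 24644 = 664474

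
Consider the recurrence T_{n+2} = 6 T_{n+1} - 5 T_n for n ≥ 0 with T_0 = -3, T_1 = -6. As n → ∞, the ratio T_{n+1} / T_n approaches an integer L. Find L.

5

The characteristic equation is r^2 - 6r + 5 = 0, which factors as (r - 5)(r - 1) = 0.
So the roots are 5 and 1. Since |5| > |1| and the coefficient of 5^n is non-zero, the ratio tends to 5.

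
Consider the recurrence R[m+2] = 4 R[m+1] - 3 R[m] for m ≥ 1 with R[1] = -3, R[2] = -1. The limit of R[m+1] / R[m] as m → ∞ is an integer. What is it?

The characteristic equation is r^2 - 4r + 3 = 0, which factors as (r - 3)(r - 1) = 0.
So the roots are 3 and 1. Since |3| > |1| and the coefficient of 3^m is non-zero, the ratio tends to 3.

3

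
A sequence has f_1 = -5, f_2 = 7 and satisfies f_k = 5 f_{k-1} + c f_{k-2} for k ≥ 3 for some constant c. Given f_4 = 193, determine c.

f_3 = 35 - 5c
f_4 = 175 - 18c
So 175 - 18c = 193, giving c = -1.

-1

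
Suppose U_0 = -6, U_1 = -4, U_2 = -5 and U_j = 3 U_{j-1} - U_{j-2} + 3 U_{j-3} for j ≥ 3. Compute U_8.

U_3 = 3(-5) - (-4) + 3(-6) = -29
U_4 = 3(-29) - (-5) + 3(-4) = -94
U_5 = 3(-94) - (-29) + 3(-5) = -268
U_6 = 3(-268) - (-94) + 3(-29) = -797
U_7 = 3(-797) - (-268) + 3(-94) = -2405
U_8 = 3(-2405) - (-797) + 3(-268) = -7222

-7222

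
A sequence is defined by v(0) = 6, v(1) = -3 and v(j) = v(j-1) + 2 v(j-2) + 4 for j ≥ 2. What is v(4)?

41

v(2) = (-3) + 2(6) + 4 = 13
v(3) = 13 + 2(-3) + 4 = 11
v(4) = 11 + 2(13) + 4 = 41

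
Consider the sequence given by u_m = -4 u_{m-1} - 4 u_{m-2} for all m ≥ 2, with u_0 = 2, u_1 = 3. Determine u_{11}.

74752

u_2 = -4*3 - 4*2 = -20
u_3 = -4*(-20) - 4*3 = 68
u_4 = -4*68 - 4*(-20) = -192
u_5 = -4*(-192) - 4*68 = 496
u_6 = -4*496 - 4*(-192) = -1216
u_7 = -4*(-1216) - 4*496 = 2880
u_8 = -4*2880 - 4*(-1216) = -6656
u_9 = -4*(-6656) - 4*2880 = 15104
u_{10} = -4*15104 - 4*(-6656) = -33792
u_{11} = -4*(-33792) - 4*15104 = 74752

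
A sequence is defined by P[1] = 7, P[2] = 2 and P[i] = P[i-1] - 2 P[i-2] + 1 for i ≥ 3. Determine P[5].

P[3] = 2 - 2·7 + 1 = -11
P[4] = (-11) - 2·2 + 1 = -14
P[5] = (-14) - 2·(-11) + 1 = 9

9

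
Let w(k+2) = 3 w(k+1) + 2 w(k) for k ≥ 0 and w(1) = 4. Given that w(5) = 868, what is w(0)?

4

Let w(0) = z.
w(2) = 12 + 2z
w(3) = 44 + 6z
w(4) = 156 + 22z
w(5) = 556 + 78z
So 556 + 78z = 868, giving z = 4.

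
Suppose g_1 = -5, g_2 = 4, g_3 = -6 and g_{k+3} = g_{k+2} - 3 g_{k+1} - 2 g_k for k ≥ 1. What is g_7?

g_4 = (-6) - 3*4 - 2*(-5) = -8
g_5 = (-8) - 3*(-6) - 2*4 = 2
g_6 = 2 - 3*(-8) - 2*(-6) = 38
g_7 = 38 - 3*2 - 2*(-8) = 48

48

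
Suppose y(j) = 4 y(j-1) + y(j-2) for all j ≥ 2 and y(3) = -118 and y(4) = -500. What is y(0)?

-4

Rearranging, y(j-2) = y(j) - 4 y(j-1).
y(2) = -500 - 4·(-118) = -28
y(1) = -118 - 4·(-28) = -6
y(0) = -28 - 4·(-6) = -4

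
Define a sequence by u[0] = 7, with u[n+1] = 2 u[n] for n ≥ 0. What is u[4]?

u[1] = 2(7) = 14
u[2] = 2(14) = 28
u[3] = 2(28) = 56
u[4] = 2(56) = 112

112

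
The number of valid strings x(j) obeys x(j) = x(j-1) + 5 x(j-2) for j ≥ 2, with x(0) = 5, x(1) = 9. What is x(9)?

40099

x(2) = 9 + 5(5) = 34
x(3) = 34 + 5(9) = 79
x(4) = 79 + 5(34) = 249
x(5) = 249 + 5(79) = 644
x(6) = 644 + 5(249) = 1889
x(7) = 1889 + 5(644) = 5109
x(8) = 5109 + 5(1889) = 14554
x(9) = 14554 + 5(5109) = 40099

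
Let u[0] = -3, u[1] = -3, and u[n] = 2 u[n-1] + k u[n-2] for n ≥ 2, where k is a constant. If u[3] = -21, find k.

1

u[2] = -6 - 3k
u[3] = -12 - 9k
So -12 - 9k = -21, giving k = 1.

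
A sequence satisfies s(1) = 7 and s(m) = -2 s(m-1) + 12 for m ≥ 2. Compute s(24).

-25165820

The fixed point is 12/(1 + 2) = 4, so s(m) - 4 = -2(s(m-1) - 4).
Hence s(m) = 3·(-2)^{m-1} + 4.
s(24) = 3·(-2)^{23} + 4 = 3·-8388608 + 4 = -25165820.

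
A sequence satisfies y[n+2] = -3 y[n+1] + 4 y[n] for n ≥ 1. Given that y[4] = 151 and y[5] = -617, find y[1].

Rearranging, y[n-2] = (y[n] + 3 y[n-1]) / 4.
y[3] = (-617 + 3·151) / 4 = -164/4 = -41
y[2] = (151 + 3·(-41)) / 4 = 28/4 = 7
y[1] = (-41 + 3·7) / 4 = -20/4 = -5

-5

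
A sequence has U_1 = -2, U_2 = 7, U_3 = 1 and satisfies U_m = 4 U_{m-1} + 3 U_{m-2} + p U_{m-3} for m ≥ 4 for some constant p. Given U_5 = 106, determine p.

U_4 = 25 - 2p
U_5 = 103 - p
So 103 - p = 106, giving p = -3.

-3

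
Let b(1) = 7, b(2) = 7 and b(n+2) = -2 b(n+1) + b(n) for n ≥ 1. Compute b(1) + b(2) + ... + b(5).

-21

b(3) = -2(7) + 7 = -7
b(4) = -2(-7) + 7 = 21
b(5) = -2(21) + (-7) = -49
Sum = 7 + 7 + (-7) + 21 + (-49) = -21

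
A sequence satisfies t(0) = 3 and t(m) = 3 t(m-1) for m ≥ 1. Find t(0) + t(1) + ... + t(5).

1092

t(1) = 3·3 = 9
t(2) = 3·9 = 27
t(3) = 3·27 = 81
t(4) = 3·81 = 243
t(5) = 3·243 = 729
Sum = 3 + 9 + 27 + 81 + 243 + 729 = 1092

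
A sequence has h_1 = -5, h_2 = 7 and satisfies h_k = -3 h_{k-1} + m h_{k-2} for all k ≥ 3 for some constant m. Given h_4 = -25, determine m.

h_3 = -21 - 5m
h_4 = 63 + 22m
So 63 + 22m = -25, giving m = -4.

-4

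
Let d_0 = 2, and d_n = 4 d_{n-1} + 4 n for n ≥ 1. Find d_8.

247568

d_1 = 4*2 + 4 = 12
d_2 = 4*12 + 8 = 56
d_3 = 4*56 + 12 = 236
d_4 = 4*236 + 16 = 960
d_5 = 4*960 + 20 = 3860
d_6 = 4*3860 + 24 = 15464
d_7 = 4*15464 + 28 = 61884
d_8 = 4*61884 + 32 = 247568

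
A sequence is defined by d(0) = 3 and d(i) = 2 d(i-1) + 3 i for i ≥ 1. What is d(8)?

d(1) = 2*3 + 3 = 9
d(2) = 2*9 + 6 = 24
d(3) = 2*24 + 9 = 57
d(4) = 2*57 + 12 = 126
d(5) = 2*126 + 15 = 267
d(6) = 2*267 + 18 = 552
d(7) = 2*552 + 21 = 1125
d(8) = 2*1125 + 24 = 2274

2274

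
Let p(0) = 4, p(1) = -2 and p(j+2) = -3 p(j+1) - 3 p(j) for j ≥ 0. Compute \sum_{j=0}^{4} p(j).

p(2) = -3*(-2) - 3*4 = -6
p(3) = -3*(-6) - 3*(-2) = 24
p(4) = -3*24 - 3*(-6) = -54
Sum = 4 + (-2) + (-6) + 24 + (-54) = -34

-34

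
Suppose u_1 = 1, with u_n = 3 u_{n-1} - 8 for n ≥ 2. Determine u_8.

-6557

u_2 = 3*1 - 8 = -5
u_3 = 3*(-5) - 8 = -23
u_4 = 3*(-23) - 8 = -77
u_5 = 3*(-77) - 8 = -239
u_6 = 3*(-239) - 8 = -725
u_7 = 3*(-725) - 8 = -2183
u_8 = 3*(-2183) - 8 = -6557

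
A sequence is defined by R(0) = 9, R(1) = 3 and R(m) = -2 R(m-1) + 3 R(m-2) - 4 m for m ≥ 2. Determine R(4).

81

R(2) = -2*3 + 3*9 - 8 = 13
R(3) = -2*13 + 3*3 - 12 = -29
R(4) = -2*(-29) + 3*13 - 16 = 81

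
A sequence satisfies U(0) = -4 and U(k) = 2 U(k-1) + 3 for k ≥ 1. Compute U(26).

-67108867

The fixed point is 3/(1 - 2) = -3, so U(k) + 3 = 2(U(k-1) + 3).
Hence U(k) = -1·2^k - 3.
U(26) = -1·2^{26} - 3 = -1·67108864 - 3 = -67108867.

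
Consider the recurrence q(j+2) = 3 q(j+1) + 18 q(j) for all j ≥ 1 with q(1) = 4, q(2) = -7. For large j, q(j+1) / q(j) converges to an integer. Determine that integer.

The characteristic equation is r^2 - 3r - 18 = 0, which factors as (r - 6)(r + 3) = 0.
So the roots are 6 and -3. Since |6| > |-3| and the coefficient of 6^j is non-zero, the ratio tends to 6.

6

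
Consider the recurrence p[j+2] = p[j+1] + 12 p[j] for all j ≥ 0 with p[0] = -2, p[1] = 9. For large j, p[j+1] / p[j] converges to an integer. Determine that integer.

4

The characteristic equation is r^2 - r - 12 = 0, which factors as (r - 4)(r + 3) = 0.
So the roots are 4 and -3. Since |4| > |-3| and the coefficient of 4^j is non-zero, the ratio tends to 4.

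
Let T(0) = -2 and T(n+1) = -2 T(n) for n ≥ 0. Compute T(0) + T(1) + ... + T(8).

-342

T(1) = -2*(-2) = 4
T(2) = -2*4 = -8
T(3) = -2*(-8) = 16
T(4) = -2*16 = -32
T(5) = -2*(-32) = 64
T(6) = -2*64 = -128
T(7) = -2*(-128) = 256
T(8) = -2*256 = -512
Sum = (-2) + 4 + (-8) + 16 + (-32) + 64 + (-128) + 256 + (-512) = -342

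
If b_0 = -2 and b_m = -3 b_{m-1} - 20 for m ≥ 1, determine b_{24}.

847288609438

The fixed point is -20/(1 + 3) = -5, so b_m + 5 = -3(b_{m-1} + 5).
Hence b_m = 3·(-3)^m - 5.
b_{24} = 3·(-3)^{24} - 5 = 3·282429536481 - 5 = 847288609438.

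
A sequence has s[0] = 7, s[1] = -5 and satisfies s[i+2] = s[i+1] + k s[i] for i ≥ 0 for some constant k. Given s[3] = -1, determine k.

s[2] = -5 + 7k
s[3] = -5 + 2k
So -5 + 2k = -1, giving k = 2.

2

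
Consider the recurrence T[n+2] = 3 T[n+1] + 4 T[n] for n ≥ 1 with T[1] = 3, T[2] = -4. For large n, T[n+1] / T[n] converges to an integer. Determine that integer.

4

The characteristic equation is r^2 - 3r - 4 = 0, which factors as (r - 4)(r + 1) = 0.
So the roots are 4 and -1. Since |4| > |-1| and the coefficient of 4^n is non-zero, the ratio tends to 4.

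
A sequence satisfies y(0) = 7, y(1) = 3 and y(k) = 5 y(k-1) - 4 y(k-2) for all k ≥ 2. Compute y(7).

-21837

y(2) = 5*3 - 4*7 = -13
y(3) = 5*(-13) - 4*3 = -77
y(4) = 5*(-77) - 4*(-13) = -333
y(5) = 5*(-333) - 4*(-77) = -1357
y(6) = 5*(-1357) - 4*(-333) = -5453
y(7) = 5*(-5453) - 4*(-1357) = -21837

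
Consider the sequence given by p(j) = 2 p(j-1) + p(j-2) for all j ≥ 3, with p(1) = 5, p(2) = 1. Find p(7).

215

p(3) = 2·1 + 5 = 7
p(4) = 2·7 + 1 = 15
p(5) = 2·15 + 7 = 37
p(6) = 2·37 + 15 = 89
p(7) = 2·89 + 37 = 215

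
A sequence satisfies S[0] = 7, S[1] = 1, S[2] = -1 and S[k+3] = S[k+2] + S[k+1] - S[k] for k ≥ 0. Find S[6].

-17

S[3] = (-1) + 1 - 7 = -7
S[4] = (-7) + (-1) - 1 = -9
S[5] = (-9) + (-7) - (-1) = -15
S[6] = (-15) + (-9) - (-7) = -17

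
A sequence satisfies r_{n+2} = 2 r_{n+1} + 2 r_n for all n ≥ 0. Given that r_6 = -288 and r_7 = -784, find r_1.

2

Rearranging, r_{n-2} = (r_n - 2 r_{n-1}) / 2.
r_5 = (-784 - 2·(-288)) / 2 = -208/2 = -104
r_4 = (-288 - 2·(-104)) / 2 = -80/2 = -40
r_3 = (-104 - 2·(-40)) / 2 = -24/2 = -12
r_2 = (-40 - 2·(-12)) / 2 = -16/2 = -8
r_1 = (-12 - 2·(-8)) / 2 = 4/2 = 2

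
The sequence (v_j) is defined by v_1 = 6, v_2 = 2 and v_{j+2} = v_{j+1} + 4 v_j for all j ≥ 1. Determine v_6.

274

v_3 = 2 + 4·6 = 26
v_4 = 26 + 4·2 = 34
v_5 = 34 + 4·26 = 138
v_6 = 138 + 4·34 = 274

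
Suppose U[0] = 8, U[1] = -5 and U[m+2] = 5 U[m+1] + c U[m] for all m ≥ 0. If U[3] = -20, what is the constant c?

3

U[2] = -25 + 8c
U[3] = -125 + 35c
So -125 + 35c = -20, giving c = 3.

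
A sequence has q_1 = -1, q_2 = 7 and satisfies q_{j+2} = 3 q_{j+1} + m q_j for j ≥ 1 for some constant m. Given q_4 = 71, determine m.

2

q_3 = 21 - m
q_4 = 63 + 4m
So 63 + 4m = 71, giving m = 2.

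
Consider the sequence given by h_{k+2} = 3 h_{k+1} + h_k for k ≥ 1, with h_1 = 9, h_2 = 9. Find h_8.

h_3 = 3·9 + 9 = 36
h_4 = 3·36 + 9 = 117
h_5 = 3·117 + 36 = 387
h_6 = 3·387 + 117 = 1278
h_7 = 3·1278 + 387 = 4221
h_8 = 3·4221 + 1278 = 13941

13941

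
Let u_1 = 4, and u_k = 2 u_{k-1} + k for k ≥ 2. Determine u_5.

105

u_2 = 2(4) + 2 = 10
u_3 = 2(10) + 3 = 23
u_4 = 2(23) + 4 = 50
u_5 = 2(50) + 5 = 105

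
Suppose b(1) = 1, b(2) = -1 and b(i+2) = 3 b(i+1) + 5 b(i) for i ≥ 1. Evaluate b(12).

251596

b(3) = 3*(-1) + 5*1 = 2
b(4) = 3*2 + 5*(-1) = 1
b(5) = 3*1 + 5*2 = 13
b(6) = 3*13 + 5*1 = 44
b(7) = 3*44 + 5*13 = 197
b(8) = 3*197 + 5*44 = 811
b(9) = 3*811 + 5*197 = 3418
b(10) = 3*3418 + 5*811 = 14309
b(11) = 3*14309 + 5*3418 = 60017
b(12) = 3*60017 + 5*14309 = 251596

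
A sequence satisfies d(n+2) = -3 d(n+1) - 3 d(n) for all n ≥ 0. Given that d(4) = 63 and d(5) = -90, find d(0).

-3

Rearranging, d(n-2) = (d(n) + 3 d(n-1)) / -3.
d(3) = (-90 + 3*63) / -3 = 99/-3 = -33
d(2) = (63 + 3*(-33)) / -3 = -36/-3 = 12
d(1) = (-33 + 3*12) / -3 = 3/-3 = -1
d(0) = (12 + 3*(-1)) / -3 = 9/-3 = -3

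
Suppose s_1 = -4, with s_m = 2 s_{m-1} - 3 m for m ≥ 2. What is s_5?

s_2 = 2·(-4) - 6 = -14
s_3 = 2·(-14) - 9 = -37
s_4 = 2·(-37) - 12 = -86
s_5 = 2·(-86) - 15 = -187

-187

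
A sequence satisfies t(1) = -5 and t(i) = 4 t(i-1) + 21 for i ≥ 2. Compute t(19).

137438953465

The fixed point is 21/(1 - 4) = -7, so t(i) + 7 = 4(t(i-1) + 7).
Hence t(i) = 2·4^{i-1} - 7.
t(19) = 2·4^{18} - 7 = 2·68719476736 - 7 = 137438953465.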